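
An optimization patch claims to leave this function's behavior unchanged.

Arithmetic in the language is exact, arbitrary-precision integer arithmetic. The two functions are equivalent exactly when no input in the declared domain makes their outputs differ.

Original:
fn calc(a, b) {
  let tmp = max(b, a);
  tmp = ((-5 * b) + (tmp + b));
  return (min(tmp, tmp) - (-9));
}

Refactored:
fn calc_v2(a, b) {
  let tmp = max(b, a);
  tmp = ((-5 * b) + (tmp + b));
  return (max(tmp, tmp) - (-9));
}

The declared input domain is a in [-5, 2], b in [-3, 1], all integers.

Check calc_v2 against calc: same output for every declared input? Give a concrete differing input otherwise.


Equivalent. The suspicious edit (`min(tmp, tmp)` became `max(tmp, tmp)`) never changes the result for any input inside the declared domain.
Across all 40 domain points the two functions coincide.
One worked example (a=-5, b=1) — calc: tmp := 1 | tmp := -3 | result 6; calc_v2: tmp := 1 | tmp := -3 | result 6; agreement on 6.
verdict: equivalent


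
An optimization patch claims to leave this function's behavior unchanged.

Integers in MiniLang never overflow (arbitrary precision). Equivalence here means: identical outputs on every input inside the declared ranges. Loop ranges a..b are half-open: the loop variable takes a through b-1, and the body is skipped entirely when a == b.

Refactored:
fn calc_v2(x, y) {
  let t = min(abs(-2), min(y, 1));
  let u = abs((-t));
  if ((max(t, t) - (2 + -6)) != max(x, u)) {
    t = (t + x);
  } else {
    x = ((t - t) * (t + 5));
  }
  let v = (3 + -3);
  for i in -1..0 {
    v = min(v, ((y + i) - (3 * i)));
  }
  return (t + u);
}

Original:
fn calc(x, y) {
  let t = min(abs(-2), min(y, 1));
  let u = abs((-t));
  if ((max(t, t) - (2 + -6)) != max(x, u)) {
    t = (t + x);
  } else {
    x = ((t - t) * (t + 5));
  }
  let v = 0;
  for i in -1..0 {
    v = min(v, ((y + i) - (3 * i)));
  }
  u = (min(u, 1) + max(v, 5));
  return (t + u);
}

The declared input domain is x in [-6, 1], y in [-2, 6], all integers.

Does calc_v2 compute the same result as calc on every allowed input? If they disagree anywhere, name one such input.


Not equivalent: x=-6, y=-2 separates them (4 vs 0).
calc: t := -2 | u := 2 | ((max(t, t) - (2 + -6)) != max(x, u)): false | x := 0 | v := 0 | iter i=-1: | v := 0 | u := 6 | result 4
calc_v2: t := -2 | u := 2 | ((max(t, t) - (2 + -6)) != max(x, u)): false | x := 0 | v := 0 | iter i=-1: | v := 0 | result 0
verdict: not equivalent; witness: x=-6, y=-2


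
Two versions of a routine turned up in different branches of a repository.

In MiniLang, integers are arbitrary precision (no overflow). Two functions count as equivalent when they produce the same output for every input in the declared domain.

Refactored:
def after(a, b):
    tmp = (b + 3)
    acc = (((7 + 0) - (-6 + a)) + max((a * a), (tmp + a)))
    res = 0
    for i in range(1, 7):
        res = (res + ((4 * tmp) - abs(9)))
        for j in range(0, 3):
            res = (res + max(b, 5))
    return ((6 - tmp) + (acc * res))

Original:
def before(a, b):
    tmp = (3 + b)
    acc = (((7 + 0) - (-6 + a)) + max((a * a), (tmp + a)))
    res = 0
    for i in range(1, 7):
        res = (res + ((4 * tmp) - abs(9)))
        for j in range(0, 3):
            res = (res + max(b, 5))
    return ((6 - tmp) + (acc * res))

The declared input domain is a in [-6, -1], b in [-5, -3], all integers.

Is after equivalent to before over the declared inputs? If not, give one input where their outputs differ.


Although same computation, different form, 18/18 inputs agree.
verdict: equivalent


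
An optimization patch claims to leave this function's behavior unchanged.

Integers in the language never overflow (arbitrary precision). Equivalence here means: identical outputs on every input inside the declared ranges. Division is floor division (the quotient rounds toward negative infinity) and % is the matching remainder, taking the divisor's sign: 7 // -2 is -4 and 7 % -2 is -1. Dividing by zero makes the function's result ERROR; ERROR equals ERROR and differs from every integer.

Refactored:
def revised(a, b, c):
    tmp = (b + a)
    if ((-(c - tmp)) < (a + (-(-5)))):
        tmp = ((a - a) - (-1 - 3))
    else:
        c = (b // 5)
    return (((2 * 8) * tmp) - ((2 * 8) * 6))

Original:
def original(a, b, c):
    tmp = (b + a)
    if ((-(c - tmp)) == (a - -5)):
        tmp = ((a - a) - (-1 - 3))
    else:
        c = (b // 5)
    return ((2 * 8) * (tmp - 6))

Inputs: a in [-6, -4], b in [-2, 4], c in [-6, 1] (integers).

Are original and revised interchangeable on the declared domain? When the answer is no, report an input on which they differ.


Take a=-6, b=-2, c=-6.
original: tmp := -8 | ((-(c - tmp)) == (a - -5)): false | c := -1 | result -224
revised: tmp := -8 | ((-(c - tmp)) < (a + (-(-5)))): true | tmp := 4 | result -32
-224 vs -32 — the two versions disagree here.
verdict: not equivalent; witness: a=-6, b=-2, c=-6


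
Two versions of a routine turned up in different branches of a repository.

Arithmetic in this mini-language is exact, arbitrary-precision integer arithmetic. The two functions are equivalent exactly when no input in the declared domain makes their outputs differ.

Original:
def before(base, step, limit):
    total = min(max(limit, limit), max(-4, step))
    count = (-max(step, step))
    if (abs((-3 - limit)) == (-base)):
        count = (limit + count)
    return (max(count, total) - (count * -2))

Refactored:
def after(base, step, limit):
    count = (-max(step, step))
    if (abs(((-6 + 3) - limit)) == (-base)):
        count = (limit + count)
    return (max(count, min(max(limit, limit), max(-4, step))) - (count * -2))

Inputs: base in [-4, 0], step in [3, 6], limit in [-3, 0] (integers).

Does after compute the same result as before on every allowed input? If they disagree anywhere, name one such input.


Changes here: statement counts differ, plus local variable names differ, plus constant usage differs, plus arithmetic usage differs; the full 80-point sweep finds no disagreement.
verdict: equivalent


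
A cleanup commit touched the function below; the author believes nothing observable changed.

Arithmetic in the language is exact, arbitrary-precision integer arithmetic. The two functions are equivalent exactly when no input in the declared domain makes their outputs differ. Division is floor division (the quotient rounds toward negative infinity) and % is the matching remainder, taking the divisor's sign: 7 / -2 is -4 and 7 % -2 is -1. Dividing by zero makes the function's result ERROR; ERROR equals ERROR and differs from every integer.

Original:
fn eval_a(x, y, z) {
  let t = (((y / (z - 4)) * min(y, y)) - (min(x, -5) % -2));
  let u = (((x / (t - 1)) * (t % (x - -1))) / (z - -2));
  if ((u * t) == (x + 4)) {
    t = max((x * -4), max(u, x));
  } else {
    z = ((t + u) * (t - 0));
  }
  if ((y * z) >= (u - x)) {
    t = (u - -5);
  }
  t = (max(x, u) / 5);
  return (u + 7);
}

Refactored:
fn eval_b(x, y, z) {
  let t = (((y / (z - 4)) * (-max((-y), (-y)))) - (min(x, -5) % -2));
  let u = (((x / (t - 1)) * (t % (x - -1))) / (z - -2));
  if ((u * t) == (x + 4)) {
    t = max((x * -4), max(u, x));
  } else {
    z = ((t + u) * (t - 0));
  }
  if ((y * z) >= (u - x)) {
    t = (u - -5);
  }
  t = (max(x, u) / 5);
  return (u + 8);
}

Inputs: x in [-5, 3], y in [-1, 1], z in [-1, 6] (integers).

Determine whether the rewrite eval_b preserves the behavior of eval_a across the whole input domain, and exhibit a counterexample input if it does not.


There is a counterexample at x=-5, y=-1, z=3: 7 on one side, 8 on the other.
eval_a: t := 0 | u := 0 | ((u * t) == (x + 4)): false | z := 0 | ((y * z) >= (u - x)): false | t := 0 | result 7
eval_b: t := 0 | u := 0 | ((u * t) == (x + 4)): false | z := 0 | ((y * z) >= (u - x)): false | t := 0 | result 8
verdict: not equivalent; witness: x=-5, y=-1, z=3


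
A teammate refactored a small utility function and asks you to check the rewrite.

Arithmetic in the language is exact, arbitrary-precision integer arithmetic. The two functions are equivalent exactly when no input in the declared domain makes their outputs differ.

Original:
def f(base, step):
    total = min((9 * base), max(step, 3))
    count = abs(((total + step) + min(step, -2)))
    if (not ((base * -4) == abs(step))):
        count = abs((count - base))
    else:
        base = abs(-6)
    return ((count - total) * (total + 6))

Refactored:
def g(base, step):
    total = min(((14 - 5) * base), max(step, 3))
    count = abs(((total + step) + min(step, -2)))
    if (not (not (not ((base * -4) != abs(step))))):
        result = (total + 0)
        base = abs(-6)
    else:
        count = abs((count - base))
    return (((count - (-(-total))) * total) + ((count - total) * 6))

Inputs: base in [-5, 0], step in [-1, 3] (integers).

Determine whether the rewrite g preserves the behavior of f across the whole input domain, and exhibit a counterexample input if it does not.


Differences: local variable names differ, plus constant usage differs, plus comparison usage differs, plus arithmetic usage differs, plus statement counts differ, plus boolean connective usage differs — yet all 30 inputs agree.
verdict: equivalent


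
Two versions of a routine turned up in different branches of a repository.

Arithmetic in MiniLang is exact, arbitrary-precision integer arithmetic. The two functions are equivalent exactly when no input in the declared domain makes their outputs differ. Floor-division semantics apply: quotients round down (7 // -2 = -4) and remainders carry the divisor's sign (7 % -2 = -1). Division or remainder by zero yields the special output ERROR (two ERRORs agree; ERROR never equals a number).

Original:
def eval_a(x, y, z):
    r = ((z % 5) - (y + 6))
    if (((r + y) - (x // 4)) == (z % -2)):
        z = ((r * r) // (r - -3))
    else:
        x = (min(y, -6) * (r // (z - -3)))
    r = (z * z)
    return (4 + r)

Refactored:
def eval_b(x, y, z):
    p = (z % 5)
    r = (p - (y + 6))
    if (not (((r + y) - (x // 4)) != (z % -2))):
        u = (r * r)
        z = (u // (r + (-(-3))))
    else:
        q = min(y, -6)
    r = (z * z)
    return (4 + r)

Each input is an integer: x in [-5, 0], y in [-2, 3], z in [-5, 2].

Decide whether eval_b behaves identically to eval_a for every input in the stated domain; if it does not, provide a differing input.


These are not equivalent — on x=-5, y=-2, z=-3 the outputs split (ERROR vs 13).
eval_a: r=-2, then (((r + y) - (x // 4)) == (z % -2)) is false, then a zero divisor aborts: ERROR
eval_b: p=2, then r=-2, then (not (((r + y) - (x // 4)) != (z % -2))) is false, then q=-6, then r=9, then returns 13
verdict: not equivalent; witness: x=-5, y=-2, z=-3


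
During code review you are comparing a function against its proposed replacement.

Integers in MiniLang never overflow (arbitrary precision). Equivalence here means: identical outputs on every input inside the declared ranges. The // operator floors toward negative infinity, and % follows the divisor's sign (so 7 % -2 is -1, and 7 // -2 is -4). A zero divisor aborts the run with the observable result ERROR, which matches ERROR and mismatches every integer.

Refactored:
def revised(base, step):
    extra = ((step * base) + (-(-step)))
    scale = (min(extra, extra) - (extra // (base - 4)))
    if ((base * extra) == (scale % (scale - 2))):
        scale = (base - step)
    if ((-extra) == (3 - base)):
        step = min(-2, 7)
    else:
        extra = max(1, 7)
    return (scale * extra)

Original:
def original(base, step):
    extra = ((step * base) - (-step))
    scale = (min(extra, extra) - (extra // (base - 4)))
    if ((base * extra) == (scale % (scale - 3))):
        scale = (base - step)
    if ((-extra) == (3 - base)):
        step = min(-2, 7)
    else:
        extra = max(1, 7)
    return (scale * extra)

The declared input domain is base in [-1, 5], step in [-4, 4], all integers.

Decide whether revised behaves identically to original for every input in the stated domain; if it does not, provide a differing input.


Take base=0, step=1.
original: extra=1, then scale=2, then ((base * extra) == (scale % (scale - 3))) is true, then scale=-1, then ((-extra) == (3 - base)) is false, then extra=7, then returns -7
revised: extra=1, then scale=2, then a zero divisor aborts: ERROR
-7 != ERROR, so the rewrite changes behavior.
verdict: not equivalent; witness: base=0, step=1


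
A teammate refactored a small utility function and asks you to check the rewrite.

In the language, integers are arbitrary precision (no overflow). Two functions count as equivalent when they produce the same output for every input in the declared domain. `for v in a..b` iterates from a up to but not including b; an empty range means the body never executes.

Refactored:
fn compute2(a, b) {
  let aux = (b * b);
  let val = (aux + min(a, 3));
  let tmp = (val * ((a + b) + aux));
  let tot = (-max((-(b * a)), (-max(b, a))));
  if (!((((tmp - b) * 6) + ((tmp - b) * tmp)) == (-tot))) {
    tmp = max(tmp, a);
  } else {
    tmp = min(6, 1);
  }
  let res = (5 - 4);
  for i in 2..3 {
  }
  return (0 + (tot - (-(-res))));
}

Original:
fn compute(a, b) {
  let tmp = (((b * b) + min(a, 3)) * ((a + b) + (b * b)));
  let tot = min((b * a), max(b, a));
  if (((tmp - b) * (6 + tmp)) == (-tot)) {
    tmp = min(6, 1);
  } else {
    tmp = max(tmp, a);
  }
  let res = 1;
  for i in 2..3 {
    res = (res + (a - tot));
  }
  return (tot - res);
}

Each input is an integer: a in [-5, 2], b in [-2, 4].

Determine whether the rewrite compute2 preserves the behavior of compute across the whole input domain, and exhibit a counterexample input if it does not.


On input a=-5, b=-2, compute returns 0 while compute2 returns -3.
verdict: not equivalent; witness: a=-5, b=-2


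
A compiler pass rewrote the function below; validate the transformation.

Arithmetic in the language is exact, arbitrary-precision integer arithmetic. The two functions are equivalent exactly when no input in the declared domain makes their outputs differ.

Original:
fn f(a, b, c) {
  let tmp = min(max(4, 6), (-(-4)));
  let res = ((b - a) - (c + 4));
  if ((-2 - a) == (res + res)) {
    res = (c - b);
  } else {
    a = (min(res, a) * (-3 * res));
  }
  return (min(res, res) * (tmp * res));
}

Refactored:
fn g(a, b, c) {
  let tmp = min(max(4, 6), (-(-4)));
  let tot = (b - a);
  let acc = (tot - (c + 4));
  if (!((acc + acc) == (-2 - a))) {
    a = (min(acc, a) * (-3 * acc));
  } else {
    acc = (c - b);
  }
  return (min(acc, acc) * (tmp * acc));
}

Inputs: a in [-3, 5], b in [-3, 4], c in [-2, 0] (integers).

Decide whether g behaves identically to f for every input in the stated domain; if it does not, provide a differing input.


Changes here: boolean connective usage differs, statement counts differ, local variable names differ; the full 216-point sweep finds no disagreement.
verdict: equivalent


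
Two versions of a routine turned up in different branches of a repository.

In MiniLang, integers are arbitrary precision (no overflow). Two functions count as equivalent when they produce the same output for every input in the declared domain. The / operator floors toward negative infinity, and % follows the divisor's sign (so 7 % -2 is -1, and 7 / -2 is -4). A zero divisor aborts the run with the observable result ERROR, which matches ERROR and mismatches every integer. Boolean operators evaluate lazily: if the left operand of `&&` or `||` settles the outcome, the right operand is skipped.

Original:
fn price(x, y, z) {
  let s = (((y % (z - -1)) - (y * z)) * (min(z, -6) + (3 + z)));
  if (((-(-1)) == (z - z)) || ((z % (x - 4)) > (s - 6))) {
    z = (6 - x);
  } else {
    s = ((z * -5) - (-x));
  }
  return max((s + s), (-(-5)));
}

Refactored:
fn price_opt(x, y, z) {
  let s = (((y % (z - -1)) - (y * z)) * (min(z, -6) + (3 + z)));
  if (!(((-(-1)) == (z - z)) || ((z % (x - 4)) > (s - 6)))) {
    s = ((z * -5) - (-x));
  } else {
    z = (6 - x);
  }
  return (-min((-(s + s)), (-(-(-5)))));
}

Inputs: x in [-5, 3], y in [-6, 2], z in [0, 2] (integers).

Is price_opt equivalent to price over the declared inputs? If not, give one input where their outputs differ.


Changes here: min/max/abs usage differs, and boolean connective usage differs; the full 243-point sweep finds no disagreement.
verdict: equivalent


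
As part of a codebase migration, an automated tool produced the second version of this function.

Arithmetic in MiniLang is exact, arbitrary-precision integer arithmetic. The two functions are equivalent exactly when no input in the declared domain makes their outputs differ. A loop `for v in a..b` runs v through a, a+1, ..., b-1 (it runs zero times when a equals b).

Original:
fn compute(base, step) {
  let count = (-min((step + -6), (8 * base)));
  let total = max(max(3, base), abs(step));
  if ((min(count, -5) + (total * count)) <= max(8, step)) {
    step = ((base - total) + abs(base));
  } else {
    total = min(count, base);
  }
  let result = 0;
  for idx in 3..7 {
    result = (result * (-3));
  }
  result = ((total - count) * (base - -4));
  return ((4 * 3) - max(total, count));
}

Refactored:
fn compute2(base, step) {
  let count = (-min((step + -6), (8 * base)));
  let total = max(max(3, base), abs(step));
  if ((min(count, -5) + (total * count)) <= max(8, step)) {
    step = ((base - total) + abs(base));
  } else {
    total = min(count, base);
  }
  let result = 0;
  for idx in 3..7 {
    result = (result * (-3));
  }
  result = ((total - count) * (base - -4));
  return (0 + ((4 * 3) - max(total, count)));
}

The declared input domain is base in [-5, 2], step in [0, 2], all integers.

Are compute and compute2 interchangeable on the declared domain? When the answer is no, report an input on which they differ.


Changes here: constant usage differs, and arithmetic usage differs; the full 24-point sweep finds no disagreement.
verdict: equivalent


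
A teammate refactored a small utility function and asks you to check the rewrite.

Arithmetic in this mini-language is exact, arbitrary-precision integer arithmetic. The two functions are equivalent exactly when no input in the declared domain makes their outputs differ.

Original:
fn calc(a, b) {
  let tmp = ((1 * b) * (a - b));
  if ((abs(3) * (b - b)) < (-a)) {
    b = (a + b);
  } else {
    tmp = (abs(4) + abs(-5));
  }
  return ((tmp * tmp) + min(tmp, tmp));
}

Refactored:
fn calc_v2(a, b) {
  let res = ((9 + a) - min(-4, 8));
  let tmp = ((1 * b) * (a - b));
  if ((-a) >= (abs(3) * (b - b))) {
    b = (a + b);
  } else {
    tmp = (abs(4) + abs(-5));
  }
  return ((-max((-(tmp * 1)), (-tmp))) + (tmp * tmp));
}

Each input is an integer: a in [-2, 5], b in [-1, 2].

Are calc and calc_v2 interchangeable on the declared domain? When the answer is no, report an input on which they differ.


Consider the input a=0, b=-1.
calc: tmp becomes -1; next ((abs(3) * (b - b)) < (-a)) evaluates to false; next tmp becomes 9; next final value 90
calc_v2: res becomes 13; next tmp becomes -1; next ((-a) >= (abs(3) * (b - b))) evaluates to true; next b becomes -1; next final value 0
90 != 0, so the rewrite changes behavior.
verdict: not equivalent; witness: a=0, b=-1


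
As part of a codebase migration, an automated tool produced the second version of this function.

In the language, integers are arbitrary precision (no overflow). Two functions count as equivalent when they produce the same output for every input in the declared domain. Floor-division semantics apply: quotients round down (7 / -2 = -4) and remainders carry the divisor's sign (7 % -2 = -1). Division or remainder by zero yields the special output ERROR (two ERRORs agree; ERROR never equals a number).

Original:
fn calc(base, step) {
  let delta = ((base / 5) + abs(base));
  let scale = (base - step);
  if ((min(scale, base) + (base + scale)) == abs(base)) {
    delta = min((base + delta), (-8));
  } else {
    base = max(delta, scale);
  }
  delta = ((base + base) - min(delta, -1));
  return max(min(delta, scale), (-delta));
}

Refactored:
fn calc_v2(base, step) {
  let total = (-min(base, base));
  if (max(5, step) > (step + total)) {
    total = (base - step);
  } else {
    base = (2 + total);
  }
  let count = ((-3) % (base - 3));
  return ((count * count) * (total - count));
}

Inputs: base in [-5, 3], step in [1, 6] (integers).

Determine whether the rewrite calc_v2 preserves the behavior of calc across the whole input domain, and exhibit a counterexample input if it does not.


There is a counterexample at base=-5, step=1: -6 on one side, 4 on the other.
calc: delta := 4 | scale := -6 | ((min(scale, base) + (base + scale)) == abs(base)): false | base := 4 | delta := 9 | result -6
calc_v2: total := 5 | (max(5, step) > (step + total)): false | base := 7 | count := 1 | result 4
verdict: not equivalent; witness: base=-5, step=1


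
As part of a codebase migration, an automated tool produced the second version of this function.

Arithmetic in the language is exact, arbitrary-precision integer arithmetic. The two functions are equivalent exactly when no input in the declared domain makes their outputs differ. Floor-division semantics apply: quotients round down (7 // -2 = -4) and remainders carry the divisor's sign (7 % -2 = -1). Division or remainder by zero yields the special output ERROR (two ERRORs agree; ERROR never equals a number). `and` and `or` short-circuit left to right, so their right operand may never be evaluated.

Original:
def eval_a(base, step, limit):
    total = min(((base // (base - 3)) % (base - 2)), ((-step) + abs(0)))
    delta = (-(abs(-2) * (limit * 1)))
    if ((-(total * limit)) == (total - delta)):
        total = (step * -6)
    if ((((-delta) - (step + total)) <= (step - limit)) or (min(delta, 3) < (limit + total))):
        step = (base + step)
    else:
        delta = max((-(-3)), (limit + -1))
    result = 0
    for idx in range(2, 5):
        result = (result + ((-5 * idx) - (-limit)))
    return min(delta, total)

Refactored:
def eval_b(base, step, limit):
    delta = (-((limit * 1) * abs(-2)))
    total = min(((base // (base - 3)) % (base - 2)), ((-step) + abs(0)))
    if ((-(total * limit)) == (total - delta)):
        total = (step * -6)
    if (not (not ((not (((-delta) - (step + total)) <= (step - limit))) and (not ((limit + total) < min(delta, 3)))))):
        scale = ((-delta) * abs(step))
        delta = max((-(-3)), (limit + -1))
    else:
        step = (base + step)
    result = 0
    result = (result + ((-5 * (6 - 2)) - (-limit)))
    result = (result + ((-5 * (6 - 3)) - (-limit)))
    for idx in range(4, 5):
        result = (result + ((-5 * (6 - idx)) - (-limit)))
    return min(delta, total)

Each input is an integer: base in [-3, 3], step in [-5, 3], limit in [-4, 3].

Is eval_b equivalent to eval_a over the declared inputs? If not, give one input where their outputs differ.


Not equivalent: base=-3, step=-5, limit=1 separates them (-2 vs 0).
eval_a: total := 0 | delta := -2 | ((-(total * limit)) == (total - delta)): false | ((((-delta) - (step + total)) <= (step - limit)) or (min(delta, 3) < (limit + total))): true | step := -8 | result := 0 | iter idx=2: | result := -9 | iter idx=3: | result := -23 | iter idx=4: | result := -42 | result -2
eval_b: delta := -2 | total := 0 | ((-(total * limit)) == (total - delta)): false | (not (not ((not (((-delta) - (step + total)) <= (step - limit))) and (not ((limit + total) < min(delta, 3)))))): true | scale := 10 | delta := 3 | result := 0 | result := -19 | result := -33 | iter idx=4: | result := -42 | result 0
verdict: not equivalent; witness: base=-3, step=-5, limit=1


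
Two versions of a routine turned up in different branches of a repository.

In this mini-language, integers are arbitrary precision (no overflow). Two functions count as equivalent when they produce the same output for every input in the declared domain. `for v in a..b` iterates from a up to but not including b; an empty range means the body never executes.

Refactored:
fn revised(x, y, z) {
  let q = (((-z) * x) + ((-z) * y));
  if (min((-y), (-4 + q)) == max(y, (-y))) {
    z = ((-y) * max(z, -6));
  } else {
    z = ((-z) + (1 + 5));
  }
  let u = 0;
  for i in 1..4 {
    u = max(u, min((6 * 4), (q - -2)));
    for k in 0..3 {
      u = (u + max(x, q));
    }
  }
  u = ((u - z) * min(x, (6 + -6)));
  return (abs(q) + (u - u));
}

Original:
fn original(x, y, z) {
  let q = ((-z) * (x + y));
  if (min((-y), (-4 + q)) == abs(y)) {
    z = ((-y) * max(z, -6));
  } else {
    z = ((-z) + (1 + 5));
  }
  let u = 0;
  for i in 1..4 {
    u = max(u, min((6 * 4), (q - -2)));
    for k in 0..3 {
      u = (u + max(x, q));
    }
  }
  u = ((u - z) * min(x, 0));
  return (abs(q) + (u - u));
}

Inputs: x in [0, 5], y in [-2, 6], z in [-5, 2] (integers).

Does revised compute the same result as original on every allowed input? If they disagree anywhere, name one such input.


Equivalent — the differences include min/max/abs usage differs; arithmetic usage differs; constant usage differs, yet no declared input distinguishes the two.
One worked example (x=4, y=1, z=2) — original: q becomes -10; next (min((-y), (-4 + q)) == abs(y)) evaluates to false; next z becomes 4; next u becomes 0; next at i=1:; next u becomes 0; next at k=0:; next u becomes 4; next at k=1:; next u becomes 8; next at k=2:; next u becomes 12; next at i=2:; next u becomes 12; next at k=0:; next u becomes 16; next at k=1:; next u becomes 20; next at k=2:; next u becomes 24; next at i=3:; next u becomes 24; next at k=0:; next u becomes 28; next at k=1:; next u becomes 32; next at k=2:; next u becomes 36; next u becomes 0; next final value 10; revised: q becomes -10; next (min((-y), (-4 + q)) == max(y, (-y))) evaluates to false; next z becomes 4; next u becomes 0; next at i=1:; next u becomes 0; next at k=0:; next u becomes 4; next at k=1:; next u becomes 8; next at k=2:; next u becomes 12; next at i=2:; next u becomes 12; next at k=0:; next u becomes 16; next at k=1:; next u becomes 20; next at k=2:; next u becomes 24; next at i=3:; next u becomes 24; next at k=0:; next u becomes 28; next at k=1:; next u becomes 32; next at k=2:; next u becomes 36; next u becomes 0; next final value 10; agreement on 10.
An exhaustive pass over the 432 declared inputs shows identical outputs.
verdict: equivalent


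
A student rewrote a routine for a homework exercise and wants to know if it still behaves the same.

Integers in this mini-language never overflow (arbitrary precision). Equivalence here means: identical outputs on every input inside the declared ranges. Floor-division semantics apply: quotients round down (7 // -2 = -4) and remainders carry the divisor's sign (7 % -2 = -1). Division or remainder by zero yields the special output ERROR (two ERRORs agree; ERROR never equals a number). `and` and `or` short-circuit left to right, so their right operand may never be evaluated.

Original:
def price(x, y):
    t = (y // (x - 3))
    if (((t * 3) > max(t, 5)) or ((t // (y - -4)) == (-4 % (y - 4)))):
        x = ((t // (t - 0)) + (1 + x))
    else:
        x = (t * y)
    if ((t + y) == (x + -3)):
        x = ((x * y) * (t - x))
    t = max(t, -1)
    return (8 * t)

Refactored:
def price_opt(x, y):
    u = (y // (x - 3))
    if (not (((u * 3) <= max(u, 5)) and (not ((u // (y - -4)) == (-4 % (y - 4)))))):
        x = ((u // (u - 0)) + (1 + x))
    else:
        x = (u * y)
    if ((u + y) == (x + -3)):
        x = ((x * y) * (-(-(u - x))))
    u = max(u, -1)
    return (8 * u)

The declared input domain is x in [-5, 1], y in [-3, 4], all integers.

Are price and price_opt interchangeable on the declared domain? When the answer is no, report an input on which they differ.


Comparing the listings, the differences include: comparison usage differs; boolean connective usage differs; local variable names differ.
As a probe, take x=-2, y=4: price runs t := -1 | divide-by-zero, output ERROR; price_opt runs u := -1 | divide-by-zero, output ERROR; both end at ERROR.
Every one of the 56 inputs gives matching results.
verdict: equivalent


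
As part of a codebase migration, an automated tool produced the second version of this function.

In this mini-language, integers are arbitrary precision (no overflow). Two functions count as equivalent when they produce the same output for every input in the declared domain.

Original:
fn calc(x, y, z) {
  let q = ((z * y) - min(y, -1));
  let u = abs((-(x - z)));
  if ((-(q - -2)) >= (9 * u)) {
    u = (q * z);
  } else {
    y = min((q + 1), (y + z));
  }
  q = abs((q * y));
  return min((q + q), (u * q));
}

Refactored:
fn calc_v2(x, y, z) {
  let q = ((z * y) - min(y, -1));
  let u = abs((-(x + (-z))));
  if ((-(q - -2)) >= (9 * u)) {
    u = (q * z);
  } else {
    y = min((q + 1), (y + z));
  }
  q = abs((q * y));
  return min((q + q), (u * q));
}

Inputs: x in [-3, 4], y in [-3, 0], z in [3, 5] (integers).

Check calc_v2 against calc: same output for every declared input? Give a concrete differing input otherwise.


The two are interchangeable: arithmetic usage differs, and every declared input agrees.
Spot check at x=1, y=-3, z=4 — calc: q := -9 | u := 3 | ((-(q - -2)) >= (9 * u)): false | y := -8 | q := 72 | result 144. calc_v2: q := -9 | u := 3 | ((-(q - -2)) >= (9 * u)): false | y := -8 | q := 72 | result 144. Both give 144.
Checked all 96 inputs in the declared domain: the outputs agree on every one.
verdict: equivalent


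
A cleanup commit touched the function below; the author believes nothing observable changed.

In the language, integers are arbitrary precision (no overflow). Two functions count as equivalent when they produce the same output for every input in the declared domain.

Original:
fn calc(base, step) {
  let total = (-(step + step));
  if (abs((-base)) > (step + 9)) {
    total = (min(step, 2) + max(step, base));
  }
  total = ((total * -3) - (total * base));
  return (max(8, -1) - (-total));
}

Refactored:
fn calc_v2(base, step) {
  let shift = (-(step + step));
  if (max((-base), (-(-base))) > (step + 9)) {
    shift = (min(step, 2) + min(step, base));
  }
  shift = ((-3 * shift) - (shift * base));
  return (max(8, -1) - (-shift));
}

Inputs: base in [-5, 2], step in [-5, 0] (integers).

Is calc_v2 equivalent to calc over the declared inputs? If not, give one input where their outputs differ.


Equivalent. Although `max(step, base)` became `min(step, base)`, no input in the stated domain can expose it.
Sweeping the whole domain (48 inputs) finds no disagreement.
One worked example (base=0, step=-2) — calc: total becomes 4; next (abs((-base)) > (step + 9)) evaluates to false; next total becomes -12; next final value -4; calc_v2: shift becomes 4; next (max((-base), (-(-base))) > (step + 9)) evaluates to false; next shift becomes -12; next final value -4; agreement on -4.
verdict: equivalent


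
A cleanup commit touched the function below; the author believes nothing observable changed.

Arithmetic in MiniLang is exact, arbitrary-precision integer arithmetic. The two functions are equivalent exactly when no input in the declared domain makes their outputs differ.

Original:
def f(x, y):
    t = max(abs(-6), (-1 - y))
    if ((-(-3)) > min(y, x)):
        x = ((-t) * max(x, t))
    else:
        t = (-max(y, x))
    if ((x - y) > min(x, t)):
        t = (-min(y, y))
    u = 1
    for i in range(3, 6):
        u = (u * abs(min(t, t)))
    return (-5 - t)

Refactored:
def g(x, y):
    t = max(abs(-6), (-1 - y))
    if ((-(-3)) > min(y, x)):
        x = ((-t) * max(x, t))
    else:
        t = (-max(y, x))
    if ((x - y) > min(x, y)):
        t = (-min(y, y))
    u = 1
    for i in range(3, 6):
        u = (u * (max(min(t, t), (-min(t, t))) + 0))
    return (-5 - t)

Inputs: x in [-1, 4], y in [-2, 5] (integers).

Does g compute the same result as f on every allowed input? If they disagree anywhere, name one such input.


There is a counterexample at x=4, y=3: -2 on one side, -1 on the other.
f: t := 6 | ((-(-3)) > min(y, x)): false | t := -4 | ((x - y) > min(x, t)): true | t := -3 | u := 1 | iter i=3: | u := 3 | iter i=4: | u := 9 | iter i=5: | u := 27 | result -2
g: t := 6 | ((-(-3)) > min(y, x)): false | t := -4 | ((x - y) > min(x, y)): false | u := 1 | iter i=3: | u := 4 | iter i=4: | u := 16 | iter i=5: | u := 64 | result -1
verdict: not equivalent; witness: x=4, y=3


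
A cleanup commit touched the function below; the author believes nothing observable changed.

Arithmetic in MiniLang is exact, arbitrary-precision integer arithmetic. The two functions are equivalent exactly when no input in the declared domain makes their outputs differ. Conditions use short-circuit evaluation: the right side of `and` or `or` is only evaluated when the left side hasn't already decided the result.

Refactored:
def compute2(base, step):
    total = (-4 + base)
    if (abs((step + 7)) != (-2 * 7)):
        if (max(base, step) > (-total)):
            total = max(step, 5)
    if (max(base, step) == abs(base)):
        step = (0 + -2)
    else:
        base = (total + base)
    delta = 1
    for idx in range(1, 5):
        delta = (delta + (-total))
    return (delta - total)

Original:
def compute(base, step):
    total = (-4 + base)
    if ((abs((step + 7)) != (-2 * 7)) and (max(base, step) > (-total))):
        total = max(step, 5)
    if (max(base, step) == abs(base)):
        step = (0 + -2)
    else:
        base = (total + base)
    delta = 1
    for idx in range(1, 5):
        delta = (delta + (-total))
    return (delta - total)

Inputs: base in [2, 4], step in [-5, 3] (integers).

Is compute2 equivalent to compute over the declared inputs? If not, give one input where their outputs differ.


Behavior is preserved: although boolean connective usage differs, and branching structure differs, and statement counts differ, the outputs never diverge.
As a probe, take base=4, step=-4: compute runs total := 0 | ((abs((step + 7)) != (-2 * 7)) and (max(base, step) > (-total))): true | total := 5 | (max(base, step) == abs(base)): true | step := -2 | delta := 1 | iter idx=1: | delta := -4 | iter idx=2: | delta := -9 | iter idx=3: | delta := -14 | iter idx=4: | delta := -19 | result -24; compute2 runs total := 0 | (abs((step + 7)) != (-2 * 7)): true | (max(base, step) > (-total)): true | total := 5 | (max(base, step) == abs(base)): true | step := -2 | delta := 1 | iter idx=1: | delta := -4 | iter idx=2: | delta := -9 | iter idx=3: | delta := -14 | iter idx=4: | delta := -19 | result -24; both end at -24.
Checked all 27 inputs in the declared domain: the outputs agree on every one.
verdict: equivalent


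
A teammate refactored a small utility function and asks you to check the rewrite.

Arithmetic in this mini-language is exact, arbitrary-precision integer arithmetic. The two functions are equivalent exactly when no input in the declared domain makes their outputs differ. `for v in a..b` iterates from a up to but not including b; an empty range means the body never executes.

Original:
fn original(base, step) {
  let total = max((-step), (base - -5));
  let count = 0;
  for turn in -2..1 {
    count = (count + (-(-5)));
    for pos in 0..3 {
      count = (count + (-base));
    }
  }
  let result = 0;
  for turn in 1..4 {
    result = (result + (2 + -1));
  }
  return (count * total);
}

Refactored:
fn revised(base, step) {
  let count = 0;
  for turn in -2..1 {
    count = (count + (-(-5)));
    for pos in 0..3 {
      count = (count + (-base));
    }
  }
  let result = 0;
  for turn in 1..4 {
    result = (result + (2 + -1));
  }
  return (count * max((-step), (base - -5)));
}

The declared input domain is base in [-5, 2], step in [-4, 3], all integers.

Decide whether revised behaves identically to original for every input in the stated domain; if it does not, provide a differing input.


Although statement counts differ, local variable names differ, 64/64 inputs agree.
verdict: equivalent


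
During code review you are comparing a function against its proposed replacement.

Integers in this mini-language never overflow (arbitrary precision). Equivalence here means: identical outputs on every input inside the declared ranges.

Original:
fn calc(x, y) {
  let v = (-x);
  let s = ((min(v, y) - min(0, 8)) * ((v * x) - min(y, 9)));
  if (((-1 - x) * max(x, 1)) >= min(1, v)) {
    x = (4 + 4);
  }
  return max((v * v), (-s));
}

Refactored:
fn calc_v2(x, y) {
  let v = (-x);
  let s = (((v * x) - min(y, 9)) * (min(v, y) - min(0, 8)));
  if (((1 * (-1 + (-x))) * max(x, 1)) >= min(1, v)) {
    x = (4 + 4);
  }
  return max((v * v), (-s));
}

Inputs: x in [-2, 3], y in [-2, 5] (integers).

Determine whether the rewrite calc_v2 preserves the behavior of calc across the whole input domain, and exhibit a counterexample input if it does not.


Side by side, the visible changes include: arithmetic usage differs, plus constant usage differs.
Tracing x=2, y=-2: calc: v becomes -2; next s becomes 4; next (((-1 - x) * max(x, 1)) >= min(1, v)) evaluates to false; next final value 4 | calc_v2: v becomes -2; next s becomes 4; next (((1 * (-1 + (-x))) * max(x, 1)) >= min(1, v)) evaluates to false; next final value 4 — matching result 4.
Every one of the 48 inputs gives matching results.
verdict: equivalent


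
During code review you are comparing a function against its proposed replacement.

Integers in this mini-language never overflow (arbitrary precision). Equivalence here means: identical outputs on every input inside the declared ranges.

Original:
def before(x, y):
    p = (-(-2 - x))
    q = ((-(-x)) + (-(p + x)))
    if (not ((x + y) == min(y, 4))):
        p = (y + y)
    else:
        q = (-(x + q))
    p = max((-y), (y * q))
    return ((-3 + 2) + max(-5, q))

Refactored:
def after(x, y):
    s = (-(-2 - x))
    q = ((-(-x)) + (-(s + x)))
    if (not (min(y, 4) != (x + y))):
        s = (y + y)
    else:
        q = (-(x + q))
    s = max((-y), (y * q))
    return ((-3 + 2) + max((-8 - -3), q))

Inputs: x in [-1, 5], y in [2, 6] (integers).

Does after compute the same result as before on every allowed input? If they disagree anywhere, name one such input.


On input x=-1, y=2, before returns -2 while after returns 1.
verdict: not equivalent; witness: x=-1, y=2


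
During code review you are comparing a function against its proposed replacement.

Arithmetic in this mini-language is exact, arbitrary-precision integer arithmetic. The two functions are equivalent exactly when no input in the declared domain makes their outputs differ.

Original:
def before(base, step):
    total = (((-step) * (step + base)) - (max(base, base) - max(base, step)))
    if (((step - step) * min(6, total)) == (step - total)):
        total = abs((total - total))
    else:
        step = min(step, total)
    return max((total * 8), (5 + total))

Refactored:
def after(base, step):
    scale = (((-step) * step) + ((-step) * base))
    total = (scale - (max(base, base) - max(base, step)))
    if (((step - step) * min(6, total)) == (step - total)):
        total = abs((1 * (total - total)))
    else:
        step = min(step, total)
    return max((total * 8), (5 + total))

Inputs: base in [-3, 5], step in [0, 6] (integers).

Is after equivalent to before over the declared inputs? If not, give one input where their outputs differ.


Comparing the listings, the differences include: statement counts differ, plus arithmetic usage differs, plus constant usage differs, plus local variable names differ.
One worked example (base=0, step=4) — before: total = -12; (((step - step) * min(6, total)) == (step - total)) -> false; step = -12; return -7; after: scale = -16; total = -12; (((step - step) * min(6, total)) == (step - total)) -> false; step = -12; return -7; agreement on -7.
Across all 63 domain points the two functions coincide.
verdict: equivalent


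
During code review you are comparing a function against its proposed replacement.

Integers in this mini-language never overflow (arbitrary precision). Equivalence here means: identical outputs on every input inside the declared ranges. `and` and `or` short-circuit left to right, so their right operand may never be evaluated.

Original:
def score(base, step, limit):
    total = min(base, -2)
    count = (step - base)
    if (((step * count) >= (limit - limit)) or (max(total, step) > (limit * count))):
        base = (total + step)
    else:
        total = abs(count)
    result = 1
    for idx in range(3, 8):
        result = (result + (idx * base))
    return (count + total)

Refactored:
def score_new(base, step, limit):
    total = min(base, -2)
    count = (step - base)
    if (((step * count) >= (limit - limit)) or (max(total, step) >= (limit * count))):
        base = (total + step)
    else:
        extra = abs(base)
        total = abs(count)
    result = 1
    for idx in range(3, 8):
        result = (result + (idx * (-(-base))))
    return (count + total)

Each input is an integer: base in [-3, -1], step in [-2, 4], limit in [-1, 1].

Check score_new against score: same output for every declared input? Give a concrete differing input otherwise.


Take base=-2, step=-1, limit=-1.
score: total=-2, then count=1, then (((step * count) >= (limit - limit)) or (max(total, step) > (limit * count))) is false, then total=1, then result=1, then (idx=3), then result=-5, then (idx=4), then result=-13, then (idx=5), then result=-23, then (idx=6), then result=-35, then (idx=7), then result=-49, then returns 2
score_new: total=-2, then count=1, then (((step * count) >= (limit - limit)) or (max(total, step) >= (limit * count))) is true, then base=-3, then result=1, then (idx=3), then result=-8, then (idx=4), then result=-20, then (idx=5), then result=-35, then (idx=6), then result=-53, then (idx=7), then result=-74, then returns -1
2 vs -1 — the two versions disagree here.
verdict: not equivalent; witness: base=-2, step=-1, limit=-1
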